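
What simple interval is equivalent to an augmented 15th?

Each octave removed subtracts seven from the number: 15 − 7 = 8.
That makes an augmented fifteenth a compound augmented octave — an octave plus an augmented octave.

augmented 8th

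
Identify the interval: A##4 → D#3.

Descending from A##4 to D#3 is the same interval as ascending D#3 to A##4.
D to A spans five letter names (D-E-F-G-A), plus an octave: a twelfth.
The perfect twelfth is 19 semitones; here we have 20, one semitone wider: augmented.
(Equivalently, a compound augmented fifth: an augmented fifth plus an octave.)

augmented twelfth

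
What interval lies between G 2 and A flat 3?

G to A spans two letter names (G-A), plus an octave — that makes it a ninth of some quality.
At 13 semitones, G2→Ab3 falls one short of a major ninth: minor.
(Equivalently, a compound minor second: a minor second plus an octave.)

minor ninth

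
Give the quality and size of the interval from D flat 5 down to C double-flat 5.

Descending from Db5 to Cbb5 is the same interval as ascending Cbb5 to Db5.
C to D spans two letter names (C-D) — that makes it a second of some quality.
Cbb5 to Db5 spans 3 semitones — one semitone wider than the major second (2) — giving an augmented second.

augmented 2nd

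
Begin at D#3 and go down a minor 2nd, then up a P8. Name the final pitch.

C##4

D#3 down a minor second → C##3 (1 semitone).
C##3 up a perfect octave → C##4 (12 semitones).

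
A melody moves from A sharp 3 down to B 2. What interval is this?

Descending from A#3 to B2 is the same interval as ascending B2 to A#3.
B to A spans seven letter names (B-C-D-E-F-G-A), so the interval is some kind of seventh.
B2 to A#3 is 11 semitones, matching the major seventh exactly, so the quality is major.

major 7th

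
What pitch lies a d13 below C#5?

E##3

Counting six letter names plus an octave down from C lands on E.
A diminished thirteenth spans 19 semitones, so from C#5 the target pitch is E##3.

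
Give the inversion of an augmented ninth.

diminished 7th

First reduce the compound augmented ninth to its simple form, an augmented second.
Interval numbers invert to sum to nine: 2 + 7 = 9, so a second inverts to a seventh.
And augmented becomes diminished under inversion, so we get a diminished seventh.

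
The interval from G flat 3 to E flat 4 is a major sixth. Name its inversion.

minor 3rd

The rule of nine gives the new number: 9 − 6 = 3, so a sixth becomes a third.
And major becomes minor under inversion, so we get a minor third.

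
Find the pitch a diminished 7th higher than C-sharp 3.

The seventh takes the letter from C up to B.
A diminished seventh is 9 semitones; 9 semitones up from C#3 gives Bb3.

B-flat 3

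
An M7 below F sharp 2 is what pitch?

Seven letter names down from F: G.
A major seventh is 11 semitones; 11 semitones down from F#2 gives G1.

G 1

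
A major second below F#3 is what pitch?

Counting two letter names down from F lands on E.
A major second is 2 semitones; 2 semitones down from F#3 gives E3.

E3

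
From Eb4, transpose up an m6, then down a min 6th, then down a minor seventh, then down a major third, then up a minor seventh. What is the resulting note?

Cb4

Up a minor sixth from Eb4: Cb5 (8 semitones up).
Down a minor sixth from Cb5: Eb4 (8 semitones down).
A minor seventh down from Eb4 is F3.
Down a major third from F3: Db3 (4 semitones down).
Db3 up a minor seventh → Cb4 (10 semitones).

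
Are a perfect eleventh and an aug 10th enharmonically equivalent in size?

Yes

Both span 17 semitones: a perfect eleventh and an augmented tenth are the same chromatic distance.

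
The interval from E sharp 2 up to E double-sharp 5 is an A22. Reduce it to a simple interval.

A8

Each octave removed subtracts seven from the number: 22 − 14 = 8.
That makes an augmented twenty-second a compound augmented octave — 2 octaves plus an augmented octave.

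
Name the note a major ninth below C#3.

The ninth's letter: C down two letter names plus an octave → B.
A major ninth is 14 semitones; 14 semitones down from C#3 gives B1.

B1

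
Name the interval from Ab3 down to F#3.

diminished 3rd

Descending from Ab3 to F#3 is the same interval as ascending F#3 to Ab3.
F to A spans three letter names (F-G-A): a third.
The major third is 4 semitones; here we have 2, two semitones narrower: diminished.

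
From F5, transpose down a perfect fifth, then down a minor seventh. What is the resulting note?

C4

A perfect fifth down from F5 is Bb4.
Down a minor seventh from Bb4: C4 (10 semitones down).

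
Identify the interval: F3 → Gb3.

F to G spans two letter names (F-G) — that makes it a second of some quality.
A major second would be 2 semitones, but F3 to Gb3 is 1 — one semitone narrower, making it a minor second.

minor second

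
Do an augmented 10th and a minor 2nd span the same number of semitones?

An augmented tenth is 17 semitones but a minor second is 1 semitone — different sizes.

No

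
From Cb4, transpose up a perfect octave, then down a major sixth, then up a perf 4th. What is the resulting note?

Abb4

Up a perfect octave from Cb4: Cb5 (12 semitones up).
Cb5 down a major sixth → Ebb4 (9 semitones).
Ebb4 up a perfect fourth → Abb4 (5 semitones).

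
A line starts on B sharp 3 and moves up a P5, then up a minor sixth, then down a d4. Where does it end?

Up a perfect fifth from B#3: F##4 (7 semitones up).
A minor sixth up from F##4 is D#5.
A diminished fourth down from D#5 is A##4.

A double-sharp 4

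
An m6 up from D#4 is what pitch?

Six letter names up from D: B.
A minor sixth is 8 semitones; 8 semitones up from D#4 gives B4.

B4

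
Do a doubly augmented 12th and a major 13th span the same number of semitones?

A doubly augmented twelfth spans 21 semitones, and a major thirteenth also spans 21 semitones — they're enharmonic.

Yes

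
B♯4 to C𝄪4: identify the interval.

minor 7th

Descending from B#4 to C##4 is the same interval as ascending C##4 to B#4.
C to B spans seven letter names (C-D-E-F-G-A-B) — that makes it a seventh of some quality.
C##4 to B#4 is 10 semitones, a half step short of the major seventh (11), so this is minor.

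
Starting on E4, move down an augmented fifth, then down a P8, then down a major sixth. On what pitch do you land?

Cb2

An augmented fifth down from E4 is Ab3.
Ab3 down a perfect octave → Ab2 (12 semitones).
A major sixth down from Ab2 is Cb2.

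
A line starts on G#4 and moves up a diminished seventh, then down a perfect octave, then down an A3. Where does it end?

Up a diminished seventh from G#4: F5 (9 semitones up).
F5 down a perfect octave → F4 (12 semitones).
F4 down an augmented third → Dbb4 (5 semitones).

Dbb4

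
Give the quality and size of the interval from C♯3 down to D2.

Descending from C#3 to D2 is the same interval as ascending D2 to C#3.
D to C spans seven letter names (D-E-F-G-A-B-C), so the interval is some kind of seventh.
The major seventh spans 11 semitones, and D2 to C#3 is exactly 11 semitones — so this is a major seventh.

M7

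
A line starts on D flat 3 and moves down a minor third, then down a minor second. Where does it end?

A 2

Db3 down a minor third → Bb2 (3 semitones).
Down a minor second from Bb2: A2 (1 semitone down).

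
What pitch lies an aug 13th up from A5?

F##7

The thirteenth's letter: A up six letter names plus an octave → F.
Moving 22 semitones up from A5 (the size of an augmented thirteenth) reaches F##7.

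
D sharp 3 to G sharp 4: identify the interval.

D to G spans four letter names (D-E-F-G), plus an octave, so the interval is some kind of eleventh.
The perfect eleventh spans 17 semitones, and D#3 to G#4 is exactly 17 semitones — so this is a perfect eleventh.
(Equivalently, a compound perfect fourth: a perfect fourth plus an octave.)

P11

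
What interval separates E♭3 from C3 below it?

Descending from Eb3 to C3 is the same interval as ascending C3 to Eb3.
C to E spans three letter names (C-D-E), so the interval is some kind of third.
A major third would be 4 semitones, but C3 to Eb3 is 3 — one semitone narrower, making it a minor third.

minor third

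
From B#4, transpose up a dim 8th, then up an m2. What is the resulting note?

Up a diminished octave from B#4: B5 (11 semitones up).
Up a minor second from B5: C6 (1 semitone up).

C6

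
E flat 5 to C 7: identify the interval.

major thirteenth

E to C spans six letter names (E-F-G-A-B-C), plus an octave — that makes it a thirteenth of some quality.
Counting semitones, Eb5→C7 is 21, which is the major thirteenth.
(Equivalently, a compound major sixth: a major sixth plus an octave.)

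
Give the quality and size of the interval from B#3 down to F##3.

perfect fourth

Descending from B#3 to F##3 is the same interval as ascending F##3 to B#3.
F to B spans four letter names (F-G-A-B), so the interval is some kind of fourth.
The perfect fourth spans 5 semitones, and F##3 to B#3 is exactly 5 semitones — so this is a perfect fourth.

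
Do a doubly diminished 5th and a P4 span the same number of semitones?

Both span 5 semitones: a doubly diminished fifth and a perfect fourth are the same chromatic distance.

Yes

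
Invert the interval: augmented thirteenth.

diminished 3rd

First reduce the compound augmented thirteenth to its simple form, an augmented sixth.
Interval numbers invert to sum to nine: 6 + 3 = 9, so a sixth inverts to a third.
Quality inverts too: augmented becomes diminished. That makes the inversion a diminished third.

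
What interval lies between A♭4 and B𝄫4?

A to B spans two letter names (A-B) — that makes it a second of some quality.
A major second would be 2 semitones, but Ab4 to Bbb4 is 1 — one semitone narrower, making it a minor second.

minor 2nd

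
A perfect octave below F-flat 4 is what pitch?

For an octave the letter name doesn't change: still F, an octave down.
Moving 12 semitones down from Fb4 (the size of a perfect octave) reaches Fb3.

F-flat 3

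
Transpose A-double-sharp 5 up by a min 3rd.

C-double-sharp 6

Counting three letter names up from A lands on C.
A minor third is 3 semitones; 3 semitones up from A##5 gives C##6.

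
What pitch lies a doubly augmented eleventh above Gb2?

Four letters up from G (plus an octave) reaches C.
Moving 19 semitones up from Gb2 (the size of a doubly augmented eleventh) reaches C#4.

C#4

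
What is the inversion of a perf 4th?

Inverted interval numbers add to nine, so a fourth pairs with a fifth (4 + 5 = 9).
And perfect stays perfect under inversion, so we get a perfect fifth.

perfect 5th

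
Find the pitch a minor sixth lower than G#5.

Six letter names down from G: B.
Moving 8 semitones down from G#5 (the size of a minor sixth) reaches B#4.

B#4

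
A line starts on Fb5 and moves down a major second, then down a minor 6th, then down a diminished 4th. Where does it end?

D4

Down a major second from Fb5: Ebb5 (2 semitones down).
Ebb5 down a minor sixth → Gb4 (8 semitones).
Down a diminished fourth from Gb4: D4 (4 semitones down).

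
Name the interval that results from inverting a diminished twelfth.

A4

First reduce the compound diminished twelfth to its simple form, a diminished fifth.
Inverted interval numbers add to nine, so a fifth pairs with a fourth (5 + 4 = 9).
And diminished becomes augmented under inversion, so we get an augmented fourth.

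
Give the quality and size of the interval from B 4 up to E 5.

B to E spans four letter names (B-C-D-E) — that makes it a fourth of some quality.
Counting semitones, B4→E5 is 5, which is the perfect fourth.

perfect 4th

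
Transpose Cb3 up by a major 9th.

Db4

Two letters up from C (plus an octave) reaches D.
A major ninth is 14 semitones; 14 semitones up from Cb3 gives Db4.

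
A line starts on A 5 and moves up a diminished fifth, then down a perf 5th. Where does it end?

A flat 5

Up a diminished fifth from A5: Eb6 (6 semitones up).
A perfect fifth down from Eb6 is Ab5.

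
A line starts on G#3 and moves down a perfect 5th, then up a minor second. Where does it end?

G#3 down a perfect fifth → C#3 (7 semitones).
A minor second up from C#3 is D3.

D3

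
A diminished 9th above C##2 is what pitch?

Counting two letter names plus an octave up from C lands on D.
A diminished ninth spans 12 semitones, so from C##2 the target pitch is D3.

D3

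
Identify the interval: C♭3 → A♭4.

C to A spans six letter names (C-D-E-F-G-A), plus an octave, so the interval is some kind of thirteenth.
The major thirteenth spans 21 semitones, and Cb3 to Ab4 is exactly 21 semitones — so this is a major thirteenth.
(Equivalently, a compound major sixth: a major sixth plus an octave.)

major 13th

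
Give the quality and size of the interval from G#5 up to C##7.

G to C spans four letter names (G-A-B-C), plus an octave — that makes it an eleventh of some quality.
G#5 to C##7 spans 18 semitones — one semitone wider than the perfect eleventh (17) — giving an augmented eleventh.
(Equivalently, a compound augmented fourth: an augmented fourth plus an octave.)

augmented 11th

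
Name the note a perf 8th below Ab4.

For an octave the letter name doesn't change: still A, an octave down.
A perfect octave is 12 semitones; 12 semitones down from Ab4 gives Ab3.

Ab3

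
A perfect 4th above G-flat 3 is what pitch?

C-flat 4

The fourth takes the letter from G up to C.
A perfect fourth spans 5 semitones, so from Gb3 the target pitch is Cb4.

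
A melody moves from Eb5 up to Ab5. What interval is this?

E to A spans four letter names (E-F-G-A): a fourth.
Eb5 to Ab5 is 5 semitones, matching the perfect fourth exactly, so the quality is perfect.

perfect fourth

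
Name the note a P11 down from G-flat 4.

D-flat 3

Four letters down from G (plus an octave) reaches D.
A perfect eleventh spans 17 semitones, so from Gb4 the target pitch is Db3.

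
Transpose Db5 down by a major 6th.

Fb4

The sixth takes the letter from D down to F.
A major sixth spans 9 semitones, so from Db5 the target pitch is Fb4.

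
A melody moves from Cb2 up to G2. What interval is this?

C to G spans five letter names (C-D-E-F-G), so the interval is some kind of fifth.
A perfect fifth would be 7 semitones; Cb2 to G2 is 8, one semitone wider, so the interval is augmented.

augmented 5th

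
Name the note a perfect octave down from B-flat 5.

For an octave the letter name doesn't change: still B, an octave down.
A perfect octave is 12 semitones; 12 semitones down from Bb5 gives Bb4.

B-flat 4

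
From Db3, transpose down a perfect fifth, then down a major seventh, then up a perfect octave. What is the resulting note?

Abb2

Down a perfect fifth from Db3: Gb2 (7 semitones down).
A major seventh down from Gb2 is Abb1.
Abb1 up a perfect octave → Abb2 (12 semitones).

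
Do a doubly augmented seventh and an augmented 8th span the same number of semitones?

A doubly augmented seventh spans 13 semitones, and an augmented octave also spans 13 semitones — they're enharmonic.

Yes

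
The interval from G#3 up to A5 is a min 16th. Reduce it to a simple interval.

m2

Take out 2 octaves (14 from the number): 16 − 14 = 2.
That makes a minor sixteenth a compound minor second — 2 octaves plus a minor second.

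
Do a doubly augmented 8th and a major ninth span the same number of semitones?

Both span 14 semitones: a doubly augmented octave and a major ninth are the same chromatic distance.

Yes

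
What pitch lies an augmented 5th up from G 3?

The fifth takes the letter from G up to D.
An augmented fifth spans 8 semitones, so from G3 the target pitch is D#4.

D-sharp 4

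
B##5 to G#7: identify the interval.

B to G spans six letter names (B-C-D-E-F-G), plus an octave, so the interval is some kind of thirteenth.
A major thirteenth would be 21 semitones; B##5 to G#7 is 19, two semitones narrower, so the interval is diminished.
(Equivalently, a compound diminished sixth: a diminished sixth plus an octave.)

d13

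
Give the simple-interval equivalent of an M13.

major sixth

Subtracting seven from the interval number removes an octave: 13 − 7 = 6.
So a major thirteenth is an octave plus a major sixth. The quality is unchanged.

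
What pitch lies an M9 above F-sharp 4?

Counting two letter names plus an octave up from F lands on G.
A major ninth spans 14 semitones, so from F#4 the target pitch is G#5.

G-sharp 5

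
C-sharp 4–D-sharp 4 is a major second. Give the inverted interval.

m7

Inverted interval numbers add to nine, so a second pairs with a seventh (2 + 7 = 9).
The quality also flips — major becomes minor — giving a minor seventh.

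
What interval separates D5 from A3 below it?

perfect eleventh

Descending from D5 to A3 is the same interval as ascending A3 to D5.
A to D spans four letter names (A-B-C-D), plus an octave: an eleventh.
Counting semitones, A3→D5 is 17, which is the perfect eleventh.
(Equivalently, a compound perfect fourth: a perfect fourth plus an octave.)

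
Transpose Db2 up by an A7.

C#3

The seventh takes the letter from D up to C.
An augmented seventh is 12 semitones; 12 semitones up from Db2 gives C#3.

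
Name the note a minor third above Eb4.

Gb4

Counting three letter names up from E lands on G.
A minor third spans 3 semitones, so from Eb4 the target pitch is Gb4.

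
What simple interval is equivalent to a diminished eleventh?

Take out an octave (7 from the number): 11 − 7 = 4.
So a diminished eleventh is an octave plus a diminished fourth. The quality is unchanged.

diminished fourth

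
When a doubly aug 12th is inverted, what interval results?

First reduce the compound doubly augmented twelfth to its simple form, a doubly augmented fifth.
Inverted interval numbers add to nine, so a fifth pairs with a fourth (5 + 4 = 9).
And doubly augmented becomes doubly diminished under inversion, so we get a doubly diminished fourth.

doubly diminished fourth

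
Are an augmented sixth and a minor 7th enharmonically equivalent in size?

Yes

An augmented sixth spans 10 semitones, and a minor seventh also spans 10 semitones — they're enharmonic.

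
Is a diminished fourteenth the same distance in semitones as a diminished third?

No

A diminished fourteenth spans 21 semitones; a diminished third spans 2 semitones. They differ by 19.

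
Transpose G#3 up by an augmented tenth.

Counting three letter names plus an octave up from G lands on B.
Moving 17 semitones up from G#3 (the size of an augmented tenth) reaches B##4.

B##4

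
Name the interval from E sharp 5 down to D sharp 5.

major 2nd

Descending from E#5 to D#5 is the same interval as ascending D#5 to E#5.
D to E spans two letter names (D-E), so the interval is some kind of second.
D#5 to E#5 is 2 semitones, matching the major second exactly, so the quality is major.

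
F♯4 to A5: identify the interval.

minor tenth

F to A spans three letter names (F-G-A), plus an octave: a tenth.
A major tenth would be 16 semitones, but F#4 to A5 is 15 — one semitone narrower, making it a minor tenth.
(Equivalently, a compound minor third: a minor third plus an octave.)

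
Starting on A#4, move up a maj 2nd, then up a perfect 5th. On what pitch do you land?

F##5

Up a major second from A#4: B#4 (2 semitones up).
Up a perfect fifth from B#4: F##5 (7 semitones up).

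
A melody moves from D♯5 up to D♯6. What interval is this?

D to D is the same letter name, plus an octave: an octave.
The perfect octave spans 12 semitones, and D#5 to D#6 is exactly 12 semitones — so this is a perfect octave.

perfect 8th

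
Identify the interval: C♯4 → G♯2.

Descending from C#4 to G#2 is the same interval as ascending G#2 to C#4.
G to C spans four letter names (G-A-B-C), plus an octave — that makes it an eleventh of some quality.
The perfect eleventh spans 17 semitones, and G#2 to C#4 is exactly 17 semitones — so this is a perfect eleventh.
(Equivalently, a compound perfect fourth: a perfect fourth plus an octave.)

P11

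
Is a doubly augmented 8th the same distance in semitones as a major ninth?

Yes

A doubly augmented octave = 14 semitones = a major ninth; enharmonically equal.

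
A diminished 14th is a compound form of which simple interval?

Take out an octave (7 from the number): 14 − 7 = 7.
Quality carries through unchanged, so the simple form is a diminished seventh.

diminished seventh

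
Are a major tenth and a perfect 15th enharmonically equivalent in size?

16 semitones (major tenth) vs 24 semitones (perfect fifteenth): not equal.

No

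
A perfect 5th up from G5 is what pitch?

Counting five letter names up from G lands on D.
A perfect fifth is 7 semitones; 7 semitones up from G5 gives D6.

D6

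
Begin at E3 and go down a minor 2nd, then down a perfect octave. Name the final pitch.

D#2

E3 down a minor second → D#3 (1 semitone).
Down a perfect octave from D#3: D#2 (12 semitones down).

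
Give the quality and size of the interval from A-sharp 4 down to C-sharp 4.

Descending from A#4 to C#4 is the same interval as ascending C#4 to A#4.
C to A spans six letter names (C-D-E-F-G-A) — that makes it a sixth of some quality.
The major sixth spans 9 semitones, and C#4 to A#4 is exactly 9 semitones — so this is a major sixth.

major sixth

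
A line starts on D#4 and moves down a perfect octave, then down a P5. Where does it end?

D#4 down a perfect octave → D#3 (12 semitones).
Down a perfect fifth from D#3: G#2 (7 semitones down).

G#2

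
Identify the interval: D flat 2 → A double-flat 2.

D to A spans five letter names (D-E-F-G-A), so the interval is some kind of fifth.
The perfect fifth is 7 semitones; here we have 6, one semitone narrower: diminished.

diminished 5th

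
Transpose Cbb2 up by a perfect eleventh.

Four letters up from C (plus an octave) reaches F.
A perfect eleventh spans 17 semitones, so from Cbb2 the target pitch is Fbb3.

Fbb3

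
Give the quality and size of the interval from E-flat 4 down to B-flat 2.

Descending from Eb4 to Bb2 is the same interval as ascending Bb2 to Eb4.
B to E spans four letter names (B-C-D-E), plus an octave — that makes it an eleventh of some quality.
Counting semitones, Bb2→Eb4 is 17, which is the perfect eleventh.
(Equivalently, a compound perfect fourth: a perfect fourth plus an octave.)

P11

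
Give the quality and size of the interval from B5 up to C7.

minor ninth

B to C spans two letter names (B-C), plus an octave — that makes it a ninth of some quality.
At 13 semitones, B5→C7 falls one short of a major ninth: minor.
(Equivalently, a compound minor second: a minor second plus an octave.)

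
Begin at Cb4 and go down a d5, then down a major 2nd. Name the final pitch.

Eb3

Cb4 down a diminished fifth → F3 (6 semitones).
A major second down from F3 is Eb3.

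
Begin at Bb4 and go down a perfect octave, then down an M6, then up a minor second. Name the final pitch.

Down a perfect octave from Bb4: Bb3 (12 semitones down).
Bb3 down a major sixth → Db3 (9 semitones).
Db3 up a minor second → Ebb3 (1 semitone).

Ebb3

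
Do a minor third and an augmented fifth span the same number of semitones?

No

A minor third spans 3 semitones; an augmented fifth spans 8 semitones. They differ by 5.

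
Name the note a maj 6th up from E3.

Counting six letter names up from E lands on C.
A major sixth is 9 semitones; 9 semitones up from E3 gives C#4.

C#4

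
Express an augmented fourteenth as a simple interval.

augmented seventh

Take out an octave (7 from the number): 14 − 7 = 7.
So an augmented fourteenth is an octave plus an augmented seventh. The quality is unchanged.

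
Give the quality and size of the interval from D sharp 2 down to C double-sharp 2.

Descending from D#2 to C##2 is the same interval as ascending C##2 to D#2.
C to D spans two letter names (C-D) — that makes it a second of some quality.
C##2 to D#2 is 1 semitone, a half step short of the major second (2), so this is minor.

minor second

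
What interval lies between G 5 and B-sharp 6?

G to B spans three letter names (G-A-B), plus an octave — that makes it a tenth of some quality.
G5 to B#6 spans 17 semitones — one semitone wider than the major tenth (16) — giving an augmented tenth.
(Equivalently, a compound augmented third: an augmented third plus an octave.)

augmented tenth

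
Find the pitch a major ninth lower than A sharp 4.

Counting two letter names plus an octave down from A lands on G.
Moving 14 semitones down from A#4 (the size of a major ninth) reaches G#3.

G sharp 3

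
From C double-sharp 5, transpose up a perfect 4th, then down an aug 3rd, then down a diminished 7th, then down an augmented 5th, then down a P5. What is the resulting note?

D 3

C##5 up a perfect fourth → F##5 (5 semitones).
An augmented third down from F##5 is D5.
A diminished seventh down from D5 is E#4.
Down an augmented fifth from E#4: A3 (8 semitones down).
Down a perfect fifth from A3: D3 (7 semitones down).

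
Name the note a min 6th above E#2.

The sixth takes the letter from E up to C.
Moving 8 semitones up from E#2 (the size of a minor sixth) reaches C#3.

C#3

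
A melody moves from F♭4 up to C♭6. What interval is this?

perfect twelfth

F to C spans five letter names (F-G-A-B-C), plus an octave — that makes it a twelfth of some quality.
The perfect twelfth spans 19 semitones, and Fb4 to Cb6 is exactly 19 semitones — so this is a perfect twelfth.
(Equivalently, a compound perfect fifth: a perfect fifth plus an octave.)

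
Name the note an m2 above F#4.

G4

Two letter names up from F: G.
A minor second spans 1 semitone, so from F#4 the target pitch is G4.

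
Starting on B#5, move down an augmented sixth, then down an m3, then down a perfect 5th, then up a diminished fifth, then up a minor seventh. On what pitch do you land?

B#5 down an augmented sixth → D5 (10 semitones).
Down a minor third from D5: B4 (3 semitones down).
A perfect fifth down from B4 is E4.
A diminished fifth up from E4 is Bb4.
Bb4 up a minor seventh → Ab5 (10 semitones).

Ab5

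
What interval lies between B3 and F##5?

augmented twelfth

B to F spans five letter names (B-C-D-E-F), plus an octave: a twelfth.
A perfect twelfth would be 19 semitones; B3 to F##5 is 20, one semitone wider, so the interval is augmented.
(Equivalently, a compound augmented fifth: an augmented fifth plus an octave.)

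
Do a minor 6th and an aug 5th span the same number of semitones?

Yes

A minor sixth spans 8 semitones, and an augmented fifth also spans 8 semitones — they're enharmonic.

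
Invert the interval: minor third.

Inverted interval numbers add to nine, so a third pairs with a sixth (3 + 6 = 9).
And minor becomes major under inversion, so we get a major sixth.

M6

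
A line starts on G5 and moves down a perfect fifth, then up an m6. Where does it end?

A perfect fifth down from G5 is C5.
C5 up a minor sixth → Ab5 (8 semitones).

Ab5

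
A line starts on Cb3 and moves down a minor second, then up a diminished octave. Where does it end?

Down a minor second from Cb3: Bb2 (1 semitone down).
Up a diminished octave from Bb2: Bbb3 (11 semitones up).

Bbb3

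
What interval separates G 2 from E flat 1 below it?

major 10th

Descending from G2 to Eb1 is the same interval as ascending Eb1 to G2.
E to G spans three letter names (E-F-G), plus an octave: a tenth.
Counting semitones, Eb1→G2 is 16, which is the major tenth.
(Equivalently, a compound major third: a major third plus an octave.)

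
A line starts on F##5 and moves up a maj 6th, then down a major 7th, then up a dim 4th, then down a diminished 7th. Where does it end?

F##5 up a major sixth → D##6 (9 semitones).
D##6 down a major seventh → E#5 (11 semitones).
A diminished fourth up from E#5 is A5.
A diminished seventh down from A5 is B#4.

B#4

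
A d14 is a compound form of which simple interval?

Take out an octave (7 from the number): 14 − 7 = 7.
Quality carries through unchanged, so the simple form is a diminished seventh.

diminished seventh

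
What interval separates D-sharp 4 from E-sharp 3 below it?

minor seventh

Descending from D#4 to E#3 is the same interval as ascending E#3 to D#4.
E to D spans seven letter names (E-F-G-A-B-C-D) — that makes it a seventh of some quality.
E#3 to D#4 is 10 semitones, a half step short of the major seventh (11), so this is minor.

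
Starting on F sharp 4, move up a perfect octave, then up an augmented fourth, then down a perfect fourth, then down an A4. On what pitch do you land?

F#4 up a perfect octave → F#5 (12 semitones).
Up an augmented fourth from F#5: B#5 (6 semitones up).
A perfect fourth down from B#5 is F##5.
An augmented fourth down from F##5 is C#5.

C sharp 5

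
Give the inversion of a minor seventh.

The rule of nine gives the new number: 9 − 7 = 2, so a seventh becomes a second.
The quality also flips — minor becomes major — giving a major second.

major second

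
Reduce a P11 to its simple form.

perfect 4th

Each octave removed subtracts seven from the number: 11 − 7 = 4.
So a perfect eleventh is an octave plus a perfect fourth. The quality is unchanged.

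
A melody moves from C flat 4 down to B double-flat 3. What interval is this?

M2

Descending from Cb4 to Bbb3 is the same interval as ascending Bbb3 to Cb4.
B to C spans two letter names (B-C): a second.
Counting semitones, Bbb3→Cb4 is 2, which is the major second.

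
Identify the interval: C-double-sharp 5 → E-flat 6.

doubly diminished tenth

C to E spans three letter names (C-D-E), plus an octave, so the interval is some kind of tenth.
A major tenth would be 16 semitones; C##5 to Eb6 is 13, three semitones narrower, so the interval is doubly diminished.
(Equivalently, a compound doubly diminished third: a doubly diminished third plus an octave.)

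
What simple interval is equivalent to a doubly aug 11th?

Subtracting seven from the interval number removes an octave: 11 − 7 = 4.
So a doubly augmented eleventh is an octave plus a doubly augmented fourth. The quality is unchanged.

doubly augmented 4th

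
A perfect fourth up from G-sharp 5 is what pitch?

C-sharp 6

Four letter names up from G: C.
Moving 5 semitones up from G#5 (the size of a perfect fourth) reaches C#6.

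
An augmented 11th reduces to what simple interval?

augmented 4th

Each octave removed subtracts seven from the number: 11 − 7 = 4.
That makes an augmented eleventh a compound augmented fourth — an octave plus an augmented fourth.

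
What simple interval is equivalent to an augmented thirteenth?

Subtracting seven from the interval number removes an octave: 13 − 7 = 6.
Quality carries through unchanged, so the simple form is an augmented sixth.

augmented 6th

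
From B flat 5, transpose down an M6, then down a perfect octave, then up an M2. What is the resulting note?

E flat 4

A major sixth down from Bb5 is Db5.
Db5 down a perfect octave → Db4 (12 semitones).
Db4 up a major second → Eb4 (2 semitones).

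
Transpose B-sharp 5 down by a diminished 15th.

B-double-sharp 3

A fifteenth keeps the letter name B, two octaves down from B.
A diminished fifteenth spans 23 semitones, so from B#5 the target pitch is B##3.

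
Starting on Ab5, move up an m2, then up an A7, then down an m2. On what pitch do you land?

A minor second up from Ab5 is Bbb5.
Up an augmented seventh from Bbb5: A6 (12 semitones up).
Down a minor second from A6: G#6 (1 semitone down).

G#6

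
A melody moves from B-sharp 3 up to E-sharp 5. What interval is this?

B to E spans four letter names (B-C-D-E), plus an octave — that makes it an eleventh of some quality.
B#3 to E#5 is 17 semitones, matching the perfect eleventh exactly, so the quality is perfect.
(Equivalently, a compound perfect fourth: a perfect fourth plus an octave.)

perfect eleventh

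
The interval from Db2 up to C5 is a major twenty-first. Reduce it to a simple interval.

Each octave removed subtracts seven from the number: 21 − 14 = 7.
So a major twenty-first is 2 octaves plus a major seventh. The quality is unchanged.

major seventh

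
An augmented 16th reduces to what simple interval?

Take out 2 octaves (14 from the number): 16 − 14 = 2.
Quality carries through unchanged, so the simple form is an augmented second.

A2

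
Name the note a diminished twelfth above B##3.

F##5

Five letters up from B (plus an octave) reaches F.
A diminished twelfth spans 18 semitones, so from B##3 the target pitch is F##5.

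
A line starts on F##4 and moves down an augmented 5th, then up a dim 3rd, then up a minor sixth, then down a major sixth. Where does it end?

Dbb4

F##4 down an augmented fifth → B3 (8 semitones).
Up a diminished third from B3: Db4 (2 semitones up).
Db4 up a minor sixth → Bbb4 (8 semitones).
Bbb4 down a major sixth → Dbb4 (9 semitones).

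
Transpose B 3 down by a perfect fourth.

The fourth takes the letter from B down to F.
A perfect fourth is 5 semitones; 5 semitones down from B3 gives F#3.

F sharp 3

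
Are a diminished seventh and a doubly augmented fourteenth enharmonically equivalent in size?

9 semitones (diminished seventh) vs 25 semitones (doubly augmented fourteenth): not equal.

No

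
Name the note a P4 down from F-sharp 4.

Four letter names down from F: C.
Moving 5 semitones down from F#4 (the size of a perfect fourth) reaches C#4.

C-sharp 4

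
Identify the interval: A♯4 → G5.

diminished seventh

A to G spans seven letter names (A-B-C-D-E-F-G): a seventh.
The major seventh is 11 semitones; here we have 9, two semitones narrower: diminished.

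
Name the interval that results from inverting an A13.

First reduce the compound augmented thirteenth to its simple form, an augmented sixth.
The rule of nine gives the new number: 9 − 6 = 3, so a sixth becomes a third.
The quality also flips — augmented becomes diminished — giving a diminished third.

diminished third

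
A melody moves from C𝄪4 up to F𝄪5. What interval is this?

C to F spans four letter names (C-D-E-F), plus an octave: an eleventh.
C##4 to F##5 is 17 semitones, matching the perfect eleventh exactly, so the quality is perfect.
(Equivalently, a compound perfect fourth: a perfect fourth plus an octave.)

perfect eleventh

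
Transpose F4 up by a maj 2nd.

Counting two letter names up from F lands on G.
A major second spans 2 semitones, so from F4 the target pitch is G4.

G4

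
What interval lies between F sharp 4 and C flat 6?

doubly diminished twelfth

F to C spans five letter names (F-G-A-B-C), plus an octave, so the interval is some kind of twelfth.
F#4 to Cb6 spans 17 semitones — two semitones narrower than the perfect twelfth (19) — giving a doubly diminished twelfth.
(Equivalently, a compound doubly diminished fifth: a doubly diminished fifth plus an octave.)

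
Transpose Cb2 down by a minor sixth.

Six letter names down from C: E.
A minor sixth spans 8 semitones, so from Cb2 the target pitch is Eb1.

Eb1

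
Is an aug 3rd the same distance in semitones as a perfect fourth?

Yes

Both span 5 semitones: an augmented third and a perfect fourth are the same chromatic distance.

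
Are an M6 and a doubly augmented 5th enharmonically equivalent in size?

A major sixth spans 9 semitones, and a doubly augmented fifth also spans 9 semitones — they're enharmonic.

Yes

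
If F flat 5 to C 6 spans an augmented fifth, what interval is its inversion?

Inverted interval numbers add to nine, so a fifth pairs with a fourth (5 + 4 = 9).
And augmented becomes diminished under inversion, so we get a diminished fourth.

d4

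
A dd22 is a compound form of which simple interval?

dd8

Take out 2 octaves (14 from the number): 22 − 14 = 8.
Quality carries through unchanged, so the simple form is a doubly diminished octave.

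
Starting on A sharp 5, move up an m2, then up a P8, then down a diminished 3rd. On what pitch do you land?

G double-sharp 6

A minor second up from A#5 is B5.
Up a perfect octave from B5: B6 (12 semitones up).
B6 down a diminished third → G##6 (2 semitones).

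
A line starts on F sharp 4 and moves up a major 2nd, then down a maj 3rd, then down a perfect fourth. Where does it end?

F#4 up a major second → G#4 (2 semitones).
Down a major third from G#4: E4 (4 semitones down).
A perfect fourth down from E4 is B3.

B 3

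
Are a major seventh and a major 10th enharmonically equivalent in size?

No

A major seventh spans 11 semitones; a major tenth spans 16 semitones. They differ by 5.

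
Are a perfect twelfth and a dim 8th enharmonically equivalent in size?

No

19 semitones (perfect twelfth) vs 11 semitones (diminished octave): not equal.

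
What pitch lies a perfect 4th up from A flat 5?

The fourth takes the letter from A up to D.
Moving 5 semitones up from Ab5 (the size of a perfect fourth) reaches Db6.

D flat 6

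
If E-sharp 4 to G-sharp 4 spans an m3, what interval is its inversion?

major 6th

Interval numbers invert to sum to nine: 3 + 6 = 9, so a third inverts to a sixth.
Quality inverts too: minor becomes major. That makes the inversion a major sixth.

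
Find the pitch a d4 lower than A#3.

Four letter names down from A: E.
A diminished fourth spans 4 semitones, so from A#3 the target pitch is E##3.

E##3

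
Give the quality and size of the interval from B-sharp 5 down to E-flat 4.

doubly augmented twelfth

Descending from B#5 to Eb4 is the same interval as ascending Eb4 to B#5.
E to B spans five letter names (E-F-G-A-B), plus an octave: a twelfth.
A perfect twelfth would be 19 semitones; Eb4 to B#5 is 21, two semitones wider, so the interval is doubly augmented.
(Equivalently, a compound doubly augmented fifth: a doubly augmented fifth plus an octave.)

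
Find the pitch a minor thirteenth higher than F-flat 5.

D-double-flat 7

The thirteenth's letter: F up six letter names plus an octave → D.
A minor thirteenth spans 20 semitones, so from Fb5 the target pitch is Dbb7.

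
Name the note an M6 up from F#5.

D#6

Counting six letter names up from F lands on D.
A major sixth is 9 semitones; 9 semitones up from F#5 gives D#6.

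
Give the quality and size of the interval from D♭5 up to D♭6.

P8

D to D is the same letter name, plus an octave: an octave.
Db5 to Db6 is 12 semitones, matching the perfect octave exactly, so the quality is perfect.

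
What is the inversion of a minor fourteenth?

First reduce the compound minor fourteenth to its simple form, a minor seventh.
Inverted interval numbers add to nine, so a seventh pairs with a second (7 + 2 = 9).
And minor becomes major under inversion, so we get a major second.

M2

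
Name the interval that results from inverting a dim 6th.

augmented 3rd

Interval numbers invert to sum to nine: 6 + 3 = 9, so a sixth inverts to a third.
And diminished becomes augmented under inversion, so we get an augmented third.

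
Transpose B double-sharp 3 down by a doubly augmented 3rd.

The third takes the letter from B down to G.
Moving 6 semitones down from B##3 (the size of a doubly augmented third) reaches G3.

G 3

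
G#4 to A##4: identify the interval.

G to A spans two letter names (G-A), so the interval is some kind of second.
A major second would be 2 semitones; G#4 to A##4 is 3, one semitone wider, so the interval is augmented.

augmented second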